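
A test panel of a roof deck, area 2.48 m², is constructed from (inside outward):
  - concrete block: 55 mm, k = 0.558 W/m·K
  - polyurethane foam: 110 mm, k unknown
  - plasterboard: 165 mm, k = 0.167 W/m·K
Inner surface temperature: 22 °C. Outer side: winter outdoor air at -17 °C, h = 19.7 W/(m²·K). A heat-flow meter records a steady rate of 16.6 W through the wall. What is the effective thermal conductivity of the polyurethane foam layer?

Thermal resistances in series:
R_concrete block = L/(kA) = 0.055/(0.558×2.48) = 0.03974 K/W
R_plasterboard = L/(kA) = 0.165/(0.167×2.48) = 0.3984 K/W
R_outer film = 1/(h_o·A) = 1/(19.7×2.48) = 0.02047 K/W
Sum of known resistances R_other = 0.4586 K/W
Total R = ΔT/Q = 39/16.6 = 2.349 K/W
R_polyurethane foam = R_total − R_other = 1.891 K/W
k = L/(R·A) = 0.11/(1.891×2.48)

k ≈ 0.0235 W/(m·K)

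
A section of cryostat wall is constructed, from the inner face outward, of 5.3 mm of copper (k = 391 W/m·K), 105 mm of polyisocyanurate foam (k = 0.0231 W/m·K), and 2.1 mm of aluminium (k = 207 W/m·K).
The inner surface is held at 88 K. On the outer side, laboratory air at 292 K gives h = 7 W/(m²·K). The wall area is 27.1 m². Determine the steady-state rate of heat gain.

Using the resistance-network approach (series):
R_copper = L/(kA) = 0.0053/(391×27.1) = 5.002×10^-7 K/W
R_polyisocyanurate foam = L/(kA) = 0.105/(0.0231×27.1) = 0.1677 K/W
R_aluminium = L/(kA) = 0.0021/(207×27.1) = 3.744×10^-7 K/W
R_outer film = 1/(h_o·A) = 1/(7×27.1) = 0.005271 K/W
R_total = 0.173 K/W
Q = ΔT / R_total = 204 / 0.173

Q ≈ 1180 W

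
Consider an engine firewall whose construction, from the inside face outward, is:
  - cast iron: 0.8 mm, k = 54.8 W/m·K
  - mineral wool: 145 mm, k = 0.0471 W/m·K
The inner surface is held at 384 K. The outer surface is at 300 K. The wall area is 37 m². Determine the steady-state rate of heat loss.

Q ≈ 1010 W

Using the resistance-network approach (series):
R_cast iron = L/(kA) = 0.0008/(54.8×37) = 3.946×10^-7 K/W
R_mineral wool = L/(kA) = 0.145/(0.0471×37) = 0.0832 K/W
R_total = 0.0832 K/W
Q = ΔT / R_total = 84 / 0.0832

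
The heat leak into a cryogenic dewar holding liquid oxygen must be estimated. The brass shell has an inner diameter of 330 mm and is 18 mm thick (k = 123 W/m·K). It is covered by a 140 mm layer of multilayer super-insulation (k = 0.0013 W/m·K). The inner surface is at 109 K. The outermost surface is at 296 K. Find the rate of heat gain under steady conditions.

Radial (spherical) resistances in series:
R_brass shell = (1/0.165 − 1/0.183)/(4π×123) = 3.857×10^-4 K/W
R_multilayer super-insulation = (1/0.183 − 1/0.323)/(4π×0.0013) = 145 K/W
R_total = 145 K/W
Q = ΔT/R_total = 187/145

Q ≈ 1.29 W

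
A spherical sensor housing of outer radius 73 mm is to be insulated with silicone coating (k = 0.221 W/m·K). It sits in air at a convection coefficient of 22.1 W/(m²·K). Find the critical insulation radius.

For a sphere r_cr = 2k/h = 2×0.221/22.1
r_cr = 20 mm; since the bare radius (73 mm) is above r_cr, any added insulation will reduce heat loss.

r_cr ≈ 20 mm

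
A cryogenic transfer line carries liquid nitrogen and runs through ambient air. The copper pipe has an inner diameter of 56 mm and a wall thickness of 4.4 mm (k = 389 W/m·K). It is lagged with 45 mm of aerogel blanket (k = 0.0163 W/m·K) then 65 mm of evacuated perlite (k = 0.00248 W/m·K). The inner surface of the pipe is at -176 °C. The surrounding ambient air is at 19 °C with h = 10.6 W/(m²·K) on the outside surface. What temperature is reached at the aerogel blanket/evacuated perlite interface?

T ≈ -141 °C

Radial resistances (cylindrical: R_cond = ln(r_o/r_i)/(2πkL), R_conv = 1/(h·2πrL)):
R_copper pipe wall = ln(32.4/28)/(2π×389×1) = 5.972×10^-5 K/W
R_aerogel blanket = ln(77.4/32.4)/(2π×0.0163×1) = 8.503 K/W
R_evacuated perlite = ln(142.4/77.4)/(2π×0.00248×1) = 39.12 K/W
R_outer film = 1/(h_o·2πr_oL) = 1/(10.6×2π×0.1424×1) = 0.1054 K/W
R_total = 47.73 K/W
Q = ΔT/R_total = 195/47.73
Q = 4.09 W/m
T_interface = T_inner + Q·ΣR(inner→interface) = -176 + 4.09×8.503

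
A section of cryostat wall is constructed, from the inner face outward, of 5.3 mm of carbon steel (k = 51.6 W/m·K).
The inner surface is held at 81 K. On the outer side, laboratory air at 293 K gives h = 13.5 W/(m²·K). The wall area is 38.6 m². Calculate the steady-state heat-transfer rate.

Q ≈ 110000 W

Model the wall as resistances in series:
R_carbon steel = L/(kA) = 0.0053/(51.6×38.6) = 2.661×10^-6 K/W
R_outer film = 1/(h_o·A) = 1/(13.5×38.6) = 0.001919 K/W
R_total = 0.001922 K/W
Q = ΔT / R_total = 212 / 0.001922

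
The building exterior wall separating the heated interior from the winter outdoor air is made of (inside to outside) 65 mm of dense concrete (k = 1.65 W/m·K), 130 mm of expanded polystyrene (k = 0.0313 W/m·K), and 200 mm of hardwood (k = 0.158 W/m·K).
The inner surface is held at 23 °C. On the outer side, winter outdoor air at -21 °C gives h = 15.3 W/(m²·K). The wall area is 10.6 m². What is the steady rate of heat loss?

Thermal resistances in series:
R_dense concrete = L/(kA) = 0.065/(1.65×10.6) = 0.003716 K/W
R_expanded polystyrene = L/(kA) = 0.13/(0.0313×10.6) = 0.3918 K/W
R_hardwood = L/(kA) = 0.2/(0.158×10.6) = 0.1194 K/W
R_outer film = 1/(h_o·A) = 1/(15.3×10.6) = 0.006166 K/W
R_total = 0.5211 K/W
Q = ΔT / R_total = 44 / 0.5211

Q ≈ 84.4 W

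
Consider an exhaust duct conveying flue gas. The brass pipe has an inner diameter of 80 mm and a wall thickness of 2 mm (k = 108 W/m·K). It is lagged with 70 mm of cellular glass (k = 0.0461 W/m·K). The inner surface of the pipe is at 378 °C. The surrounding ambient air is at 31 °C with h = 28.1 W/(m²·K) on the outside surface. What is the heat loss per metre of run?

q′ ≈ 101 W/m

Treating each annulus and film as a series resistance:
R_brass pipe wall = ln(42/40)/(2π×108×1) = 7.19×10^-5 K/W
R_cellular glass = ln(112/42)/(2π×0.0461×1) = 3.386 K/W
R_outer film = 1/(h_o·2πr_oL) = 1/(28.1×2π×0.112×1) = 0.05057 K/W
R_total = 3.437 K/W
Q = ΔT/R_total = 347/3.437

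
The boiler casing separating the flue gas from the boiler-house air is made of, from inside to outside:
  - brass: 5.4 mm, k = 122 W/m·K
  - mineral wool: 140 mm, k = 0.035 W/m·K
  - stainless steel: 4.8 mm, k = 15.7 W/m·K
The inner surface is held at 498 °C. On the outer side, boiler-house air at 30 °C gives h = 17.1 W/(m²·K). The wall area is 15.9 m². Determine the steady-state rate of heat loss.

Q ≈ 1830 W

Model the wall as resistances in series:
R_brass = L/(kA) = 0.0054/(122×15.9) = 2.784×10^-6 K/W
R_mineral wool = L/(kA) = 0.14/(0.035×15.9) = 0.2516 K/W
R_stainless steel = L/(kA) = 0.0048/(15.7×15.9) = 1.923×10^-5 K/W
R_outer film = 1/(h_o·A) = 1/(17.1×15.9) = 0.003678 K/W
R_total = 0.2553 K/W
Q = ΔT / R_total = 468 / 0.2553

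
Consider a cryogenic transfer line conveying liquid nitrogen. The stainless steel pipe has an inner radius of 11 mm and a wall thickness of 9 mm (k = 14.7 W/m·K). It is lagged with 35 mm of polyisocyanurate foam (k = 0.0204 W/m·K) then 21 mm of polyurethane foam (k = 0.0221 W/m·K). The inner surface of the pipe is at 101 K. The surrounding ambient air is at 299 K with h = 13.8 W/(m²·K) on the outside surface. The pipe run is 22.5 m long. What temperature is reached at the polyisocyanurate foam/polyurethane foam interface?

Radial resistances (cylindrical: R_cond = ln(r_o/r_i)/(2πkL), R_conv = 1/(h·2πrL)):
R_stainless steel pipe wall = ln(20/11)/(2π×14.7×22.5) = 2.877×10^-4 K/W
R_polyisocyanurate foam = ln(55/20)/(2π×0.0204×22.5) = 0.3508 K/W
R_polyurethane foam = ln(76/55)/(2π×0.0221×22.5) = 0.1035 K/W
R_outer film = 1/(h_o·2πr_oL) = 1/(13.8×2π×0.076×22.5) = 0.006744 K/W
R_total = 0.4613 K/W
Q = ΔT/R_total = 198/0.4613
Q = 429 W
T_interface = T_inner + Q·ΣR(inner→interface) = 101 + 429×0.3511

T ≈ 252 K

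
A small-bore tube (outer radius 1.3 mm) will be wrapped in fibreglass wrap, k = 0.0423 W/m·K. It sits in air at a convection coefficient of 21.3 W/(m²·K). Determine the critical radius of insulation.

r_cr ≈ 1.99 mm

For a cylinder r_cr = k/h = 0.0423/21.3
r_cr = 1.99 mm; since the bare radius (1.3 mm) is below r_cr, adding a thin layer of insulation will *increase* heat loss.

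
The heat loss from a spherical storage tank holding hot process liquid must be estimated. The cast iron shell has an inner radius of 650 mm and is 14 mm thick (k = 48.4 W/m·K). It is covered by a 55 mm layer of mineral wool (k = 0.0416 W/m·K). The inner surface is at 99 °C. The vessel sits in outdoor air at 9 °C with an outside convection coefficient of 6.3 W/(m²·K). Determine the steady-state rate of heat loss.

Each spherical layer contributes R = (1/r_i − 1/r_o)/(4πk):
R_cast iron shell = (1/0.65 − 1/0.664)/(4π×48.4) = 5.333×10^-5 K/W
R_mineral wool = (1/0.664 − 1/0.719)/(4π×0.0416) = 0.2204 K/W
R_outer film = 1/(h·4πr_o²) = 1/(6.3×4π×0.719²) = 0.02443 K/W
R_total = 0.2449 K/W
Q = ΔT/R_total = 90/0.2449

Q ≈ 368 W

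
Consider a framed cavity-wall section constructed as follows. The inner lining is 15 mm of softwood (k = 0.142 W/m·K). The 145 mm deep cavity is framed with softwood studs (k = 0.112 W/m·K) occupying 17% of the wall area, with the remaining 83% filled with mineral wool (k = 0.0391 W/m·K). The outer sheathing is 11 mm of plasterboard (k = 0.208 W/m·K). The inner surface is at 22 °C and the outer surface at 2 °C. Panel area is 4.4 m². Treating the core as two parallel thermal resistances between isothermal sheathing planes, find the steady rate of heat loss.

Sheathing layers in series; stud and cavity paths in parallel between them.
R_inner = 0.015/(0.142×4.4) = 0.02401 K/W
R_stud  = 0.145/(0.112×0.17×4.4) = 1.731 K/W
R_cav   = 0.145/(0.0391×0.83×4.4) = 1.015 K/W
1/R_core = 1/R_stud + 1/R_cav → R_core = 0.64 K/W
R_outer = 0.011/(0.208×4.4) = 0.01202 K/W
R_total = 0.676 K/W
Q = ΔT/R_total = 20/0.676

Q ≈ 29.6 W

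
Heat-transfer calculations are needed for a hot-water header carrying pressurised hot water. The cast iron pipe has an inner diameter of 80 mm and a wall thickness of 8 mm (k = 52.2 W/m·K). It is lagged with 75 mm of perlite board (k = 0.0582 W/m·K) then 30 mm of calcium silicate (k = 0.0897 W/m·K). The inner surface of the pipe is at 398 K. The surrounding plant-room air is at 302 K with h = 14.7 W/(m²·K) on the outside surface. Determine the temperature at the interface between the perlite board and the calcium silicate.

T ≈ 317 K

Treating each annulus and film as a series resistance:
R_cast iron pipe wall = ln(48/40)/(2π×52.2×1) = 5.559×10^-4 K/W
R_perlite board = ln(123/48)/(2π×0.0582×1) = 2.573 K/W
R_calcium silicate = ln(153/123)/(2π×0.0897×1) = 0.3872 K/W
R_outer film = 1/(h_o·2πr_oL) = 1/(14.7×2π×0.153×1) = 0.07076 K/W
R_total = 3.032 K/W
Q = ΔT/R_total = 96/3.032
Q = 31.7 W/m
T_interface = T_inner − Q·ΣR(inner→interface) = 398 − 31.7×2.574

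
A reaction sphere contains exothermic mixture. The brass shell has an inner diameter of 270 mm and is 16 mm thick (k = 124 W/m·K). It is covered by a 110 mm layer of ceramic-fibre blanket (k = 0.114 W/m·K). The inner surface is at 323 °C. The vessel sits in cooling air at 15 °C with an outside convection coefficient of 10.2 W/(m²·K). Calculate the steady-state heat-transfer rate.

Q ≈ 149 W

Spherical conduction: R = (1/r_in − 1/r_out)/(4πk) per layer; series-sum.
R_brass shell = (1/0.135 − 1/0.151)/(4π×124) = 5.037×10^-4 K/W
R_ceramic-fibre blanket = (1/0.151 − 1/0.261)/(4π×0.114) = 1.948 K/W
R_outer film = 1/(h·4πr_o²) = 1/(10.2×4π×0.261²) = 0.1145 K/W
R_total = 2.063 K/W
Q = ΔT/R_total = 308/2.063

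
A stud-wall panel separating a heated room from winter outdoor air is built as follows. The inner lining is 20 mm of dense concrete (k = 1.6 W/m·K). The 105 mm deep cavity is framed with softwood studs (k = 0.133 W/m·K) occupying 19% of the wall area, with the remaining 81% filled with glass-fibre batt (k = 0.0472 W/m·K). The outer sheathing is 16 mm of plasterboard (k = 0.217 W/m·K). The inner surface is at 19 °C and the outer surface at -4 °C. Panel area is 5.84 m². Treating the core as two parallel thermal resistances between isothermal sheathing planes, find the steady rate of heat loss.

Q ≈ 77.2 W

Sheathing layers in series; stud and cavity paths in parallel between them.
R_inner = 0.02/(1.6×5.84) = 0.00214 K/W
R_stud  = 0.105/(0.133×0.19×5.84) = 0.7115 K/W
R_cav   = 0.105/(0.0472×0.81×5.84) = 0.4703 K/W
1/R_core = 1/R_stud + 1/R_cav → R_core = 0.2831 K/W
R_outer = 0.016/(0.217×5.84) = 0.01263 K/W
R_total = 0.2979 K/W
Q = ΔT/R_total = 23/0.2979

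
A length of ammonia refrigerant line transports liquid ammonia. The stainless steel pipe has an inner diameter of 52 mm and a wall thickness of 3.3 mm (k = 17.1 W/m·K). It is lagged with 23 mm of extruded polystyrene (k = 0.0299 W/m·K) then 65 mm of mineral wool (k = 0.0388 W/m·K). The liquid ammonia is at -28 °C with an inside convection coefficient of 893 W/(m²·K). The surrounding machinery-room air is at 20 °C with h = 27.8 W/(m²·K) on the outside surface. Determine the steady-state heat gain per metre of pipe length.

Radial resistances (cylindrical: R_cond = ln(r_o/r_i)/(2πkL), R_conv = 1/(h·2πrL)):
R_inner film = 1/(h_i·2πr₁L) = 1/(893×2π×0.026×1) = 0.006855 K/W
R_stainless steel pipe wall = ln(29.3/26)/(2π×17.1×1) = 0.001112 K/W
R_extruded polystyrene = ln(52.3/29.3)/(2π×0.0299×1) = 3.084 K/W
R_mineral wool = ln(117.3/52.3)/(2π×0.0388×1) = 3.313 K/W
R_outer film = 1/(h_o·2πr_oL) = 1/(27.8×2π×0.1173×1) = 0.04881 K/W
R_total = 6.454 K/W
Q = ΔT/R_total = 48/6.454

q′ ≈ 7.44 W/m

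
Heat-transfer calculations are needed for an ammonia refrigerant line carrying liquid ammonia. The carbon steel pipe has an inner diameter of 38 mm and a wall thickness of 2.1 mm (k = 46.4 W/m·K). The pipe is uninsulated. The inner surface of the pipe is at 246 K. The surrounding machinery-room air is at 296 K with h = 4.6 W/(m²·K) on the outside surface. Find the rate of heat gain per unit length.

For a radial system each layer contributes R = ln(r_out/r_in)/(2πkL); films add R = 1/(hA).
R_carbon steel pipe wall = ln(21.1/19)/(2π×46.4×1) = 3.596×10^-4 K/W
R_outer film = 1/(h_o·2πr_oL) = 1/(4.6×2π×0.0211×1) = 1.64 K/W
R_total = 1.64 K/W
Q = ΔT/R_total = 50/1.64

q′ ≈ 30.5 W/m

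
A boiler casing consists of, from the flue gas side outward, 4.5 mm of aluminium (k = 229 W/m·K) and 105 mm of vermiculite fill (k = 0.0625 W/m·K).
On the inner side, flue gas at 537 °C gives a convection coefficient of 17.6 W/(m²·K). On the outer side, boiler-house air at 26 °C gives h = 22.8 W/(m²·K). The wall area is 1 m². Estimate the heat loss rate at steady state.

Q ≈ 287 W

Treating each layer as a thermal resistance in series:
R_inner film = 1/(h_i·A) = 1/(17.6×1) = 0.05682 K/W
R_aluminium = L/(kA) = 0.0045/(229×1) = 1.965×10^-5 K/W
R_vermiculite fill = L/(kA) = 0.105/(0.0625×1) = 1.68 K/W
R_outer film = 1/(h_o·A) = 1/(22.8×1) = 0.04386 K/W
R_total = 1.781 K/W
Q = ΔT / R_total = 511 / 1.781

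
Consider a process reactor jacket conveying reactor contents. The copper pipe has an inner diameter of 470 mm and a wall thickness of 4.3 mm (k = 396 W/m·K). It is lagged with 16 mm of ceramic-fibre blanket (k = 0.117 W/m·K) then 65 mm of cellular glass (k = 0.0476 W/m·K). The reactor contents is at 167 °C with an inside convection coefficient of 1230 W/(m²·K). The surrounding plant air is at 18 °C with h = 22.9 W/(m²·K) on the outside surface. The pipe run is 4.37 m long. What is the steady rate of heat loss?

For a radial system each layer contributes R = ln(r_out/r_in)/(2πkL); films add R = 1/(hA).
R_inner film = 1/(h_i·2πr₁L) = 1/(1230×2π×0.235×4.37) = 1.26×10^-4 K/W
R_copper pipe wall = ln(239.3/235)/(2π×396×4.37) = 1.668×10^-6 K/W
R_ceramic-fibre blanket = ln(255.3/239.3)/(2π×0.117×4.37) = 0.02015 K/W
R_cellular glass = ln(320.3/255.3)/(2π×0.0476×4.37) = 0.1735 K/W
R_outer film = 1/(h_o·2πr_oL) = 1/(22.9×2π×0.3203×4.37) = 0.004965 K/W
R_total = 0.1988 K/W
Q = ΔT/R_total = 149/0.1988

Q ≈ 750 W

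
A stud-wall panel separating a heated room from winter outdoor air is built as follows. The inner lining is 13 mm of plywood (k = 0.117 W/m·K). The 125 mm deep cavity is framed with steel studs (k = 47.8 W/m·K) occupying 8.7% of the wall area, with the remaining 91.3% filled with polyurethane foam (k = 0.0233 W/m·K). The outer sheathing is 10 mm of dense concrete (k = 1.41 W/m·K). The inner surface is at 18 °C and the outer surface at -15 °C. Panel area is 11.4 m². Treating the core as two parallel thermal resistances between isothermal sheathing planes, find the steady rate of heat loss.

Sheathing layers in series; stud and cavity paths in parallel between them.
R_inner = 0.013/(0.117×11.4) = 0.009747 K/W
R_stud  = 0.125/(47.8×0.087×11.4) = 0.002637 K/W
R_cav   = 0.125/(0.0233×0.913×11.4) = 0.5154 K/W
1/R_core = 1/R_stud + 1/R_cav → R_core = 0.002623 K/W
R_outer = 0.01/(1.41×11.4) = 6.221×10^-4 K/W
R_total = 0.01299 K/W
Q = ΔT/R_total = 33/0.01299

Q ≈ 2540 W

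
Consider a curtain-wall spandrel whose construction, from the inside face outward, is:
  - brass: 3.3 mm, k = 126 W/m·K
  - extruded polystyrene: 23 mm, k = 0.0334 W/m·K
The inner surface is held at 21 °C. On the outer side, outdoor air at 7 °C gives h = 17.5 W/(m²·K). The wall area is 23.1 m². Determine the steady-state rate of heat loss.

Model the wall as resistances in series:
R_brass = L/(kA) = 0.0033/(126×23.1) = 1.134×10^-6 K/W
R_extruded polystyrene = L/(kA) = 0.023/(0.0334×23.1) = 0.02981 K/W
R_outer film = 1/(h_o·A) = 1/(17.5×23.1) = 0.002474 K/W
R_total = 0.03229 K/W
Q = ΔT / R_total = 14 / 0.03229

Q ≈ 434 W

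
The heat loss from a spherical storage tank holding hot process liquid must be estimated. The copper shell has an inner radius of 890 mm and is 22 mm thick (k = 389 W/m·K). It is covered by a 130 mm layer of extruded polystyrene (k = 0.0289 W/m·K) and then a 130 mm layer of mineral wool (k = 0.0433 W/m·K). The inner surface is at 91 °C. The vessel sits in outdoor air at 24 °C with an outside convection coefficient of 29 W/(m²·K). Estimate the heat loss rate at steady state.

Each spherical layer contributes R = (1/r_i − 1/r_o)/(4πk):
R_copper shell = (1/0.89 − 1/0.912)/(4π×389) = 5.545×10^-6 K/W
R_extruded polystyrene = (1/0.912 − 1/1.042)/(4π×0.0289) = 0.3767 K/W
R_mineral wool = (1/1.042 − 1/1.172)/(4π×0.0433) = 0.1956 K/W
R_outer film = 1/(h·4πr_o²) = 1/(29×4π×1.172²) = 0.001998 K/W
R_total = 0.5743 K/W
Q = ΔT/R_total = 67/0.5743

Q ≈ 117 W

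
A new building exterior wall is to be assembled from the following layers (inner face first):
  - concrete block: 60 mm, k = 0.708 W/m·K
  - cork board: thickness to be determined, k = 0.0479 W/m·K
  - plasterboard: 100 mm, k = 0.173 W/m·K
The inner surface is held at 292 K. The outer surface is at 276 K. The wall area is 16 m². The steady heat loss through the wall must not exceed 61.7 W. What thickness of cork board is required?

L ≈ 167 mm

Treating each layer as a thermal resistance in series:
R_concrete block = L/(kA) = 0.06/(0.708×16) = 0.005297 K/W
R_plasterboard = L/(kA) = 0.1/(0.173×16) = 0.03613 K/W
Sum of the known resistances R_other = 0.04142 K/W
Required total resistance R_tot = ΔT/Q_allow = 16/61.7 = 0.2593 K/W
R_cork board = R_tot − R_other = 0.2179 K/W
L = R·k·A = 0.2179×0.0479×16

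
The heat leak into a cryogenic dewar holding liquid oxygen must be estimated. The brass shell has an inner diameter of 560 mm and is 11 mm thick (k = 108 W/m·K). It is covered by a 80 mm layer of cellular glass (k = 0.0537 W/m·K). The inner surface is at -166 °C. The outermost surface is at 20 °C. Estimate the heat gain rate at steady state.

Radial (spherical) resistances in series:
R_brass shell = (1/0.28 − 1/0.291)/(4π×108) = 9.947×10^-5 K/W
R_cellular glass = (1/0.291 − 1/0.371)/(4π×0.0537) = 1.098 K/W
R_total = 1.098 K/W
Q = ΔT/R_total = 186/1.098

Q ≈ 169 W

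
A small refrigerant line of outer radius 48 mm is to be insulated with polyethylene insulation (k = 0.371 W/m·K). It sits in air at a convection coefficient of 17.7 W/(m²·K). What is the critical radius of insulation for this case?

For a cylinder r_cr = k/h = 0.371/17.7
r_cr = 21 mm; since the bare radius (48 mm) is above r_cr, any added insulation will reduce heat loss.

r_cr ≈ 21 mm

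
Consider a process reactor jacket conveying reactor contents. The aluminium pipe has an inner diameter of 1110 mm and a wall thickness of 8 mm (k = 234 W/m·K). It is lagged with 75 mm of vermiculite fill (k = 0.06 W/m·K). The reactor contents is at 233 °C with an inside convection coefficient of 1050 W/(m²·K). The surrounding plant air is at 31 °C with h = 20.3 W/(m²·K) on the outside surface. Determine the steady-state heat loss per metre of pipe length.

Per-layer cylindrical resistances, series-summed:
R_inner film = 1/(h_i·2πr₁L) = 1/(1050×2π×0.555×1) = 2.731×10^-4 K/W
R_aluminium pipe wall = ln(563/555)/(2π×234×1) = 9.734×10^-6 K/W
R_vermiculite fill = ln(638/563)/(2π×0.06×1) = 0.3317 K/W
R_outer film = 1/(h_o·2πr_oL) = 1/(20.3×2π×0.638×1) = 0.01229 K/W
R_total = 0.3443 K/W
Q = ΔT/R_total = 202/0.3443

q′ ≈ 587 W/m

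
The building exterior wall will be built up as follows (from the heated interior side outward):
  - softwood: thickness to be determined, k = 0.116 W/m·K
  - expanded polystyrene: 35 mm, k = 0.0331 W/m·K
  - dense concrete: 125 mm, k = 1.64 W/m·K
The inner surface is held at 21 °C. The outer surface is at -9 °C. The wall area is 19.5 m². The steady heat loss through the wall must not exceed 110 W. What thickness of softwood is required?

Thermal resistances in series:
R_expanded polystyrene = L/(kA) = 0.035/(0.0331×19.5) = 0.05423 K/W
R_dense concrete = L/(kA) = 0.125/(1.64×19.5) = 0.003909 K/W
Sum of the known resistances R_other = 0.05813 K/W
Required total resistance R_tot = ΔT/Q_allow = 30/110 = 0.2727 K/W
R_softwood = R_tot − R_other = 0.2146 K/W
L = R·k·A = 0.2146×0.116×19.5

L ≈ 485 mm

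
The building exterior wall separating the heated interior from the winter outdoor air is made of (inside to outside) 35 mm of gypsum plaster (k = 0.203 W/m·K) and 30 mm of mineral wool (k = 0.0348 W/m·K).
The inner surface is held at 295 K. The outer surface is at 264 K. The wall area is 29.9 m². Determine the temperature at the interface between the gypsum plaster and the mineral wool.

Model the wall as resistances in series:
R_gypsum plaster = L/(kA) = 0.035/(0.203×29.9) = 0.005766 K/W
R_mineral wool = L/(kA) = 0.03/(0.0348×29.9) = 0.02883 K/W
R_total = 0.0346 K/W;  Q = ΔT/R_total = 31/0.0346 = 896 W
T_interface = T_inner − Q·ΣR(inner→interface) = 295 − 896×0.005766

T ≈ 290 K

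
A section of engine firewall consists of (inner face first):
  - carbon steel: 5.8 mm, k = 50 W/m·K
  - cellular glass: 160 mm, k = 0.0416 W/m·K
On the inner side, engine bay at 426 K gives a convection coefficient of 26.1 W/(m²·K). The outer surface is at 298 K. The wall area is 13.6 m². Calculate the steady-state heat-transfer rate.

Model the wall as resistances in series:
R_inner film = 1/(h_i·A) = 1/(26.1×13.6) = 0.002817 K/W
R_carbon steel = L/(kA) = 0.0058/(50×13.6) = 8.529×10^-6 K/W
R_cellular glass = L/(kA) = 0.16/(0.0416×13.6) = 0.2828 K/W
R_total = 0.2856 K/W
Q = ΔT / R_total = 128 / 0.2856

Q ≈ 448 W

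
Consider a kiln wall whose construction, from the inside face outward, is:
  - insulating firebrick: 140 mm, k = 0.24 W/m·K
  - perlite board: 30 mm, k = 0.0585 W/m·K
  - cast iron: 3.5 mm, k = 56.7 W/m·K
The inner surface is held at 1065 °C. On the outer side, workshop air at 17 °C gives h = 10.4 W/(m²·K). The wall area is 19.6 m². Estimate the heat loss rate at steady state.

Model the wall as resistances in series:
R_insulating firebrick = L/(kA) = 0.14/(0.24×19.6) = 0.02976 K/W
R_perlite board = L/(kA) = 0.03/(0.0585×19.6) = 0.02616 K/W
R_cast iron = L/(kA) = 0.0035/(56.7×19.6) = 3.149×10^-6 K/W
R_outer film = 1/(h_o·A) = 1/(10.4×19.6) = 0.004906 K/W
R_total = 0.06084 K/W
Q = ΔT / R_total = 1048 / 0.06084

Q ≈ 17200 W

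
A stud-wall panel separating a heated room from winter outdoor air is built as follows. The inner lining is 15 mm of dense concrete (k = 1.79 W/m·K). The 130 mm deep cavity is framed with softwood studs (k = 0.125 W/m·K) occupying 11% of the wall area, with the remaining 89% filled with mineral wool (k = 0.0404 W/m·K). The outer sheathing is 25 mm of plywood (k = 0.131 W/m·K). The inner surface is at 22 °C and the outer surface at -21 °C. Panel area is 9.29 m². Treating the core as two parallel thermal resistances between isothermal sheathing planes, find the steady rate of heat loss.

Sheathing layers in series; stud and cavity paths in parallel between them.
R_inner = 0.015/(1.79×9.29) = 9.02×10^-4 K/W
R_stud  = 0.13/(0.125×0.11×9.29) = 1.018 K/W
R_cav   = 0.13/(0.0404×0.89×9.29) = 0.3892 K/W
1/R_core = 1/R_stud + 1/R_cav → R_core = 0.2815 K/W
R_outer = 0.025/(0.131×9.29) = 0.02054 K/W
R_total = 0.303 K/W
Q = ΔT/R_total = 43/0.303

Q ≈ 142 W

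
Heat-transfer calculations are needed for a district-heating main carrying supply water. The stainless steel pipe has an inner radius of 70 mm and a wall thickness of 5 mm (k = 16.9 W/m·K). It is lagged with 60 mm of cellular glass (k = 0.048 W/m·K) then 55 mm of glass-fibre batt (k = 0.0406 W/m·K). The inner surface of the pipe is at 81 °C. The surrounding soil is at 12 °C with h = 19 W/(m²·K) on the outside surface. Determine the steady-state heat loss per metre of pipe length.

Per-layer cylindrical resistances, series-summed:
R_stainless steel pipe wall = ln(75/70)/(2π×16.9×1) = 6.497×10^-4 K/W
R_cellular glass = ln(135/75)/(2π×0.048×1) = 1.949 K/W
R_glass-fibre batt = ln(190/135)/(2π×0.0406×1) = 1.34 K/W
R_outer film = 1/(h_o·2πr_oL) = 1/(19×2π×0.19×1) = 0.04409 K/W
R_total = 3.333 K/W
Q = ΔT/R_total = 69/3.333

q′ ≈ 20.7 W/m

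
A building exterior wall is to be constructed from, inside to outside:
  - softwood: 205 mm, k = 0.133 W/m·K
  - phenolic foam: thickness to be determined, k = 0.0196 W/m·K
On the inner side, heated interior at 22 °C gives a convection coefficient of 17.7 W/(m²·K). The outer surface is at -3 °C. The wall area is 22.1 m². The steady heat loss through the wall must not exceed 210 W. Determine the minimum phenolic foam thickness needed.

L ≈ 20.2 mm

Series thermal resistances:
R_inner film = 1/(h_i·A) = 1/(17.7×22.1) = 0.002556 K/W
R_softwood = L/(kA) = 0.205/(0.133×22.1) = 0.06974 K/W
Sum of the known resistances R_other = 0.0723 K/W
Required total resistance R_tot = ΔT/Q_allow = 25/210 = 0.119 K/W
R_phenolic foam = R_tot − R_other = 0.04675 K/W
L = R·k·A = 0.04675×0.0196×22.1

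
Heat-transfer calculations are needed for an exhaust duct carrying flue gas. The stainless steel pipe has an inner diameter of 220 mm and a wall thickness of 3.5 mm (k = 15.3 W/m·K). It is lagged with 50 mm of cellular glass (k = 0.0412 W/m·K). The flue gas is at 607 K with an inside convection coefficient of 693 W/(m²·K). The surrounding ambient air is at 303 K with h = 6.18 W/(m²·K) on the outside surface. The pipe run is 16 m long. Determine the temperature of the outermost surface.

Cylindrical conduction, so R = ln(r₂/r₁)/(2πkL) per layer, in series:
R_inner film = 1/(h_i·2πr₁L) = 1/(693×2π×0.11×16) = 1.305×10^-4 K/W
R_stainless steel pipe wall = ln(113.5/110)/(2π×15.3×16) = 2.036×10^-5 K/W
R_cellular glass = ln(163.5/113.5)/(2π×0.0412×16) = 0.08813 K/W
R_outer film = 1/(h_o·2πr_oL) = 1/(6.18×2π×0.1635×16) = 0.009845 K/W
R_total = 0.09812 K/W
Q = ΔT/R_total = 304/0.09812
Q = 3100 W
T_interface = T_inner − Q·ΣR(inner→interface) = 607 − 3100×0.08828

T ≈ 334 K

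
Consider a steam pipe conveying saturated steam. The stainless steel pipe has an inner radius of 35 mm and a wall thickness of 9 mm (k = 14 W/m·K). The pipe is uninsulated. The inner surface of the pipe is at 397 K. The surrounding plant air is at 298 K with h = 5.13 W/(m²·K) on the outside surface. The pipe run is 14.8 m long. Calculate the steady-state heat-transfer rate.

Per-layer cylindrical resistances, series-summed:
R_stainless steel pipe wall = ln(44/35)/(2π×14×14.8) = 1.758×10^-4 K/W
R_outer film = 1/(h_o·2πr_oL) = 1/(5.13×2π×0.044×14.8) = 0.04764 K/W
R_total = 0.04782 K/W
Q = ΔT/R_total = 99/0.04782

Q ≈ 2070 W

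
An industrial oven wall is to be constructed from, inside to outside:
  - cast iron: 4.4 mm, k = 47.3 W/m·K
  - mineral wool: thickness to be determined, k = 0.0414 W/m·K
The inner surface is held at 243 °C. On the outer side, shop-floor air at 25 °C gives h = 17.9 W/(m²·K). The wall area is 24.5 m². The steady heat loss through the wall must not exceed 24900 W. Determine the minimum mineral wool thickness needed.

L ≈ 6.56 mm

Thermal resistances in series:
R_cast iron = L/(kA) = 0.0044/(47.3×24.5) = 3.797×10^-6 K/W
R_outer film = 1/(h_o·A) = 1/(17.9×24.5) = 0.00228 K/W
Sum of the known resistances R_other = 0.002284 K/W
Required total resistance R_tot = ΔT/Q_allow = 218/24900 = 0.008755 K/W
R_mineral wool = R_tot − R_other = 0.006471 K/W
L = R·k·A = 0.006471×0.0414×24.5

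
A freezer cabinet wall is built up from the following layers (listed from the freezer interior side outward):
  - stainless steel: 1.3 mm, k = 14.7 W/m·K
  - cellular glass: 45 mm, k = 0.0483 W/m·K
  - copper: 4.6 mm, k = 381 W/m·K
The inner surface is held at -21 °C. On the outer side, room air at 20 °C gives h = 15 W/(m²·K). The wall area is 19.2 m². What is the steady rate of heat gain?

Thermal resistances in series:
R_stainless steel = L/(kA) = 0.0013/(14.7×19.2) = 4.606×10^-6 K/W
R_cellular glass = L/(kA) = 0.045/(0.0483×19.2) = 0.04852 K/W
R_copper = L/(kA) = 0.0046/(381×19.2) = 6.288×10^-7 K/W
R_outer film = 1/(h_o·A) = 1/(15×19.2) = 0.003472 K/W
R_total = 0.052 K/W
Q = ΔT / R_total = 41 / 0.052

Q ≈ 788 W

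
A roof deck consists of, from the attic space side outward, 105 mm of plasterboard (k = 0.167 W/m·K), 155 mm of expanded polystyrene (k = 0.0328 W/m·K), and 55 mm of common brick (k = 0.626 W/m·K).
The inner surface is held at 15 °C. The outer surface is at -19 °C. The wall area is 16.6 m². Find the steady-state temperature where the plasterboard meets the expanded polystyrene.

T ≈ 11.1 °C

Treating each layer as a thermal resistance in series:
R_plasterboard = L/(kA) = 0.105/(0.167×16.6) = 0.03788 K/W
R_expanded polystyrene = L/(kA) = 0.155/(0.0328×16.6) = 0.2847 K/W
R_common brick = L/(kA) = 0.055/(0.626×16.6) = 0.005293 K/W
R_total = 0.3278 K/W;  Q = ΔT/R_total = 34/0.3278 = 103.7 W
T_interface = T_inner − Q·ΣR(inner→interface) = 15 − 104×0.03788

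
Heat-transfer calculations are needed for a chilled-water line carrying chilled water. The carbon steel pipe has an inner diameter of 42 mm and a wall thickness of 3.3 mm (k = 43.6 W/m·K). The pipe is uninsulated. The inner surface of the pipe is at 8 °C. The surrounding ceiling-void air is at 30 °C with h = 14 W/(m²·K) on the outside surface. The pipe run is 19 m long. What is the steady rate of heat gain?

For a radial system each layer contributes R = ln(r_out/r_in)/(2πkL); films add R = 1/(hA).
R_carbon steel pipe wall = ln(24.3/21)/(2π×43.6×19) = 2.804×10^-5 K/W
R_outer film = 1/(h_o·2πr_oL) = 1/(14×2π×0.0243×19) = 0.02462 K/W
R_total = 0.02465 K/W
Q = ΔT/R_total = 22/0.02465

Q ≈ 892 W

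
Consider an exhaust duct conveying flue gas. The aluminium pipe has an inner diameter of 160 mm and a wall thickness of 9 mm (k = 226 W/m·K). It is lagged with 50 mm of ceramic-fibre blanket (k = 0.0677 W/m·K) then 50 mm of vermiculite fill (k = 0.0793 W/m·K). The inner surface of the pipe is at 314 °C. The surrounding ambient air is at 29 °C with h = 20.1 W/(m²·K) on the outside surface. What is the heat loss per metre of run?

q′ ≈ 167 W/m

Per-layer cylindrical resistances, series-summed:
R_aluminium pipe wall = ln(89/80)/(2π×226×1) = 7.508×10^-5 K/W
R_ceramic-fibre blanket = ln(139/89)/(2π×0.0677×1) = 1.048 K/W
R_vermiculite fill = ln(189/139)/(2π×0.0793×1) = 0.6167 K/W
R_outer film = 1/(h_o·2πr_oL) = 1/(20.1×2π×0.189×1) = 0.0419 K/W
R_total = 1.707 K/W
Q = ΔT/R_total = 285/1.707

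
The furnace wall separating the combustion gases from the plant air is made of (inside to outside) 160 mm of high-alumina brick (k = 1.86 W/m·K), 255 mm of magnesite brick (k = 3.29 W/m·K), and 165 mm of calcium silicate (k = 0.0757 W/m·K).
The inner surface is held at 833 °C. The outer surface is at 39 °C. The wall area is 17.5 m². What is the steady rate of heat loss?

Q ≈ 5930 W

Using the resistance-network approach (series):
R_high-alumina brick = L/(kA) = 0.16/(1.86×17.5) = 0.004916 K/W
R_magnesite brick = L/(kA) = 0.255/(3.29×17.5) = 0.004429 K/W
R_calcium silicate = L/(kA) = 0.165/(0.0757×17.5) = 0.1246 K/W
R_total = 0.1339 K/W
Q = ΔT / R_total = 794 / 0.1339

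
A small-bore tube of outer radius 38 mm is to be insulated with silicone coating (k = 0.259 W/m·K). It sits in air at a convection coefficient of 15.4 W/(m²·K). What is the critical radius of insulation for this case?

r_cr ≈ 16.8 mm

For a cylinder r_cr = k/h = 0.259/15.4
r_cr = 16.8 mm; since the bare radius (38 mm) is above r_cr, any added insulation will reduce heat loss.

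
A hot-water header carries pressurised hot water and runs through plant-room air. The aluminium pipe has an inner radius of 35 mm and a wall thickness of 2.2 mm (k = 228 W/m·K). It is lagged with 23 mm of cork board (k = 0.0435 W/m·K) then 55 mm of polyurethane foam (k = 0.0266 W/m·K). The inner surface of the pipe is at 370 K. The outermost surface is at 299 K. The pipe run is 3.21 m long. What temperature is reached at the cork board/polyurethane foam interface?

Treating each annulus and film as a series resistance:
R_aluminium pipe wall = ln(37.2/35)/(2π×228×3.21) = 1.326×10^-5 K/W
R_cork board = ln(60.2/37.2)/(2π×0.0435×3.21) = 0.5487 K/W
R_polyurethane foam = ln(115.2/60.2)/(2π×0.0266×3.21) = 1.21 K/W
R_total = 1.758 K/W
Q = ΔT/R_total = 71/1.758
Q = 40.4 W
T_interface = T_inner − Q·ΣR(inner→interface) = 370 − 40.4×0.5487

T ≈ 348 K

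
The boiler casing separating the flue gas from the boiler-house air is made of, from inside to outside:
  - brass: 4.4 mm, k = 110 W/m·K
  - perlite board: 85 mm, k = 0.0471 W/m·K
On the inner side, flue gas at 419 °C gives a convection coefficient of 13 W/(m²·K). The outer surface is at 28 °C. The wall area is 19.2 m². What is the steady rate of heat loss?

Q ≈ 3990 W

Using the resistance-network approach (series):
R_inner film = 1/(h_i·A) = 1/(13×19.2) = 0.004006 K/W
R_brass = L/(kA) = 0.0044/(110×19.2) = 2.083×10^-6 K/W
R_perlite board = L/(kA) = 0.085/(0.0471×19.2) = 0.09399 K/W
R_total = 0.098 K/W
Q = ΔT / R_total = 391 / 0.098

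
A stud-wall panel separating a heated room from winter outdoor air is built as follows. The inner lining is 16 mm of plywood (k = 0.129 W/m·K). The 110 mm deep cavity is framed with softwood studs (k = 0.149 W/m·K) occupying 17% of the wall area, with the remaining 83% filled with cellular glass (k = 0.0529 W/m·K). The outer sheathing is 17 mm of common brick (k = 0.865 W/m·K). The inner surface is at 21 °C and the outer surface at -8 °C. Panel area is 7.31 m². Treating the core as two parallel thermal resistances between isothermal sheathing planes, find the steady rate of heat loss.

Q ≈ 122 W

Sheathing layers in series; stud and cavity paths in parallel between them.
R_inner = 0.016/(0.129×7.31) = 0.01697 K/W
R_stud  = 0.11/(0.149×0.17×7.31) = 0.5941 K/W
R_cav   = 0.11/(0.0529×0.83×7.31) = 0.3427 K/W
1/R_core = 1/R_stud + 1/R_cav → R_core = 0.2173 K/W
R_outer = 0.017/(0.865×7.31) = 0.002689 K/W
R_total = 0.237 K/W
Q = ΔT/R_total = 29/0.237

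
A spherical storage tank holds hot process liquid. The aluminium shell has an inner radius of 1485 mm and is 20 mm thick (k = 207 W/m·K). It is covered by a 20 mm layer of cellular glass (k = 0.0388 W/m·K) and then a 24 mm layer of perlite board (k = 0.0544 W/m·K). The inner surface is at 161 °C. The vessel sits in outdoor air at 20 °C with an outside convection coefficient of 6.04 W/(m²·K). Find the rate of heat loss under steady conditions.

Q ≈ 3690 W

Radial (spherical) resistances in series:
R_aluminium shell = (1/1.485 − 1/1.505)/(4π×207) = 3.44×10^-6 K/W
R_cellular glass = (1/1.505 − 1/1.525)/(4π×0.0388) = 0.01787 K/W
R_perlite board = (1/1.525 − 1/1.549)/(4π×0.0544) = 0.01486 K/W
R_outer film = 1/(h·4πr_o²) = 1/(6.04×4π×1.549²) = 0.005491 K/W
R_total = 0.03823 K/W
Q = ΔT/R_total = 141/0.03823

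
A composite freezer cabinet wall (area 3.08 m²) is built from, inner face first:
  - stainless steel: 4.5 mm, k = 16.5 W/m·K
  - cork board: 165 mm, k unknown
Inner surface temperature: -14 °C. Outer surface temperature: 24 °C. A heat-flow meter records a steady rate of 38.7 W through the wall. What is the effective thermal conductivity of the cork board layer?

Treating each layer as a thermal resistance in series:
R_stainless steel = L/(kA) = 0.0045/(16.5×3.08) = 8.855×10^-5 K/W
Sum of known resistances R_other = 8.855×10^-5 K/W
Total R = ΔT/Q = 38/38.7 = 0.9819 K/W
R_cork board = R_total − R_other = 0.9818 K/W
k = L/(R·A) = 0.165/(0.9818×3.08)

k ≈ 0.0546 W/(m·K)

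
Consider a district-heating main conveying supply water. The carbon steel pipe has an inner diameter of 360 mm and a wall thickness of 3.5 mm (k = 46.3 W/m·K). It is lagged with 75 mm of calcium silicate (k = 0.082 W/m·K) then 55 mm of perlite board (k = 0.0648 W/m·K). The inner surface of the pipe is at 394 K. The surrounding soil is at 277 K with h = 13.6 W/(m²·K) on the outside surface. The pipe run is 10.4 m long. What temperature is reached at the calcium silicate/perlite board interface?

T ≈ 328 K

Radial resistances (cylindrical: R_cond = ln(r_o/r_i)/(2πkL), R_conv = 1/(h·2πrL)):
R_carbon steel pipe wall = ln(183.5/180)/(2π×46.3×10.4) = 6.365×10^-6 K/W
R_calcium silicate = ln(258.5/183.5)/(2π×0.082×10.4) = 0.06395 K/W
R_perlite board = ln(313.5/258.5)/(2π×0.0648×10.4) = 0.04556 K/W
R_outer film = 1/(h_o·2πr_oL) = 1/(13.6×2π×0.3135×10.4) = 0.003589 K/W
R_total = 0.1131 K/W
Q = ΔT/R_total = 117/0.1131
Q = 1030 W
T_interface = T_inner − Q·ΣR(inner→interface) = 394 − 1030×0.06396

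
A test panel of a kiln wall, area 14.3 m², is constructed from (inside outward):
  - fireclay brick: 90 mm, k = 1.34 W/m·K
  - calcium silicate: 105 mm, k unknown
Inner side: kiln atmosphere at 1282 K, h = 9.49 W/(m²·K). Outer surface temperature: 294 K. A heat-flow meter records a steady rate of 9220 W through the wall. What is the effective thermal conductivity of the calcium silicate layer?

k ≈ 0.0772 W/(m·K)

Model the wall as resistances in series:
R_inner film = 1/(h_i·A) = 1/(9.49×14.3) = 0.007369 K/W
R_fireclay brick = L/(kA) = 0.09/(1.34×14.3) = 0.004697 K/W
Sum of known resistances R_other = 0.01207 K/W
Total R = ΔT/Q = 988/9220 = 0.1072 K/W
R_calcium silicate = R_total − R_other = 0.09509 K/W
k = L/(R·A) = 0.105/(0.09509×14.3)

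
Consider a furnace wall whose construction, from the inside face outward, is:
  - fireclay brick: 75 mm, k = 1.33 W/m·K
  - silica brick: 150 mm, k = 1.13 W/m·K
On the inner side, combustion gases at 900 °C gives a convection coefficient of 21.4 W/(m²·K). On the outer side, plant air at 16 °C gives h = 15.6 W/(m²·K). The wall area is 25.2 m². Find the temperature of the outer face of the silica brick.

Using the resistance-network approach (series):
R_inner film = 1/(h_i·A) = 1/(21.4×25.2) = 0.001854 K/W
R_fireclay brick = L/(kA) = 0.075/(1.33×25.2) = 0.002238 K/W
R_silica brick = L/(kA) = 0.15/(1.13×25.2) = 0.005268 K/W
R_outer film = 1/(h_o·A) = 1/(15.6×25.2) = 0.002544 K/W
R_total = 0.0119 K/W;  Q = ΔT/R_total = 884/0.0119 = 74260 W
T_interface = T_inner − Q·ΣR(inner→interface) = 900 − 74300×0.00936

T ≈ 205 °C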